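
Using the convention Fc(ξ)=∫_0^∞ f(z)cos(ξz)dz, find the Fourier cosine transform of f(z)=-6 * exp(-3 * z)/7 -18/(7 * ξ^2 + 63)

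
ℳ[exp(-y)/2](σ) gamma(σ)/2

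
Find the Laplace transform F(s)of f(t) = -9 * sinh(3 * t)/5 -27/(5 * s^2 - 45)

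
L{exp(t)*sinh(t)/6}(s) 1/(6*s*(s - 2))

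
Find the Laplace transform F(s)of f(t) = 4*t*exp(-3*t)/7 4/(7*(s + 3)^2)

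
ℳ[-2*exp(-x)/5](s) -2*gamma(s)/5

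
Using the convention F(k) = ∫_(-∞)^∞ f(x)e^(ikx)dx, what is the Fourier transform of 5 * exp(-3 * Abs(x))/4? 15/(2 * (k^2 + 9))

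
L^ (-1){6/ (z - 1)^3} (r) 3*r^2*exp (r)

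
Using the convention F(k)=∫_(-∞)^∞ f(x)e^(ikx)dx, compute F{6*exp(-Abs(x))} 12/(k^2 + 1)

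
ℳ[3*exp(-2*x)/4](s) 3*gamma(s)/(4*2^s)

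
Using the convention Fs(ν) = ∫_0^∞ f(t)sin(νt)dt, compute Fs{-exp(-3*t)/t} -atan(ν/3)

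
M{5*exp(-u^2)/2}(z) 5*gamma(z/2)/4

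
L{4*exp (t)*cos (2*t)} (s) 4*(s - 1)/ ( (s - 1)^2 + 4)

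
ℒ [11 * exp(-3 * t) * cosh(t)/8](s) 11 * (s + 3)/(8 * ((s + 3)^2-1))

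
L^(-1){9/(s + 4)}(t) 9 * exp(-4 * t)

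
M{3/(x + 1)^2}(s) -3*pi*(s - 1)/sin(pi*s)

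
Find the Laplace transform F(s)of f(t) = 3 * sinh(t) 3/(s^2 - 1)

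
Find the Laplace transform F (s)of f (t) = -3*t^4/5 -72/ (5*s^5)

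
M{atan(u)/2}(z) -pi*sec(pi*z/2)/(4*z)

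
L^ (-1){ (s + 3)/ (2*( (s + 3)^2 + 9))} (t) exp (-3*t)*cos (3*t)/2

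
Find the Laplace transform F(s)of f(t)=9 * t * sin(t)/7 18 * s/(7 * (s^2 + 1)^2)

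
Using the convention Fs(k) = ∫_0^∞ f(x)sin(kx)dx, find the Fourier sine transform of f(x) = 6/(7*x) 3*pi/7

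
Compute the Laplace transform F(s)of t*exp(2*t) (s - 2)^(-2)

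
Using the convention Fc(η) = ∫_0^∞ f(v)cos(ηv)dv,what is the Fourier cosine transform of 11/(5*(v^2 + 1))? 11*pi*exp(-η)/10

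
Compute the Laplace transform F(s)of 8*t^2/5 16/(5*s^3)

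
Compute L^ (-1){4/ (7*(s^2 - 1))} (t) 4*sinh (t)/7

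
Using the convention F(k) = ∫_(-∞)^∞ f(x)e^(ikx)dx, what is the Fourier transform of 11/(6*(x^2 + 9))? 11*pi*exp(-3*Abs(k))/18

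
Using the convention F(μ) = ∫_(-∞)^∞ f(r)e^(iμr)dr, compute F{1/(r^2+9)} pi*exp(-3*Abs(μ))/3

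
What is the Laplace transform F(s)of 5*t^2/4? 5/(2*s^3)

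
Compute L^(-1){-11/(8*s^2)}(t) -11*t/8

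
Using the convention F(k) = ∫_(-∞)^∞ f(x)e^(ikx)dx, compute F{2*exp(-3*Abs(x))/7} 12/(7*(k^2 + 9))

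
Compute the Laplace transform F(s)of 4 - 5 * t 4/s - 5/s^2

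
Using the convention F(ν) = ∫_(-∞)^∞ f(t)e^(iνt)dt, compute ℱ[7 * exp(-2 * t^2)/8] 7 * sqrt(2) * sqrt(pi) * exp(-ν^2/8)/16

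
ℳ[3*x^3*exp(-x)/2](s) 3*gamma(s + 3)/2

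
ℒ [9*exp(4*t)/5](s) 9/(5*(s - 4))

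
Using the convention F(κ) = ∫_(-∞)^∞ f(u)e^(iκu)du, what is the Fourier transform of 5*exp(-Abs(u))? 10/(κ^2 + 1)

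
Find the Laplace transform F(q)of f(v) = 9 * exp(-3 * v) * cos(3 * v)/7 9 * (q+3)/(7 * ((q+3)^2+9))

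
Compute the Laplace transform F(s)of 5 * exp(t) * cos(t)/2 5 * (s - 1)/(2 * ((s - 1)^2 + 1))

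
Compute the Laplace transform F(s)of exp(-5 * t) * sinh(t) 1/((s+5)^2-1)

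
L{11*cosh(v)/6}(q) 11*q/(6*(q^2 - 1))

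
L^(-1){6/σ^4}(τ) τ^3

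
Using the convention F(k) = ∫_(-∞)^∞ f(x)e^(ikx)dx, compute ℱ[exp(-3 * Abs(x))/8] 3/(4 * (k^2 + 9))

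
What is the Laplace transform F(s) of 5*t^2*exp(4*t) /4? 5/(2*(s - 4) ^3) 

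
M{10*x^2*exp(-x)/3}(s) 10*gamma(s + 2)/3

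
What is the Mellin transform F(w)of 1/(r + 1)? pi*csc(pi*w)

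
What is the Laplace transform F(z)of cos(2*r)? z/(z^2 + 4)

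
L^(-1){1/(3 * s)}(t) 1/3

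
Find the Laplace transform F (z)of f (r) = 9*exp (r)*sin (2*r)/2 9/ ( (z - 1)^2 + 4)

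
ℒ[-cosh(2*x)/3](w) -w/(3*w^2 - 12)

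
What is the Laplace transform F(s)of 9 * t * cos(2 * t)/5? 9 * (s^2 - 4)/(5 * (s^2 + 4)^2)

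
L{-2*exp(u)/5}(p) -2/(5*p - 5)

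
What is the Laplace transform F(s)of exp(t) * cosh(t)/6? (s - 1)/(6 * s * (s - 2))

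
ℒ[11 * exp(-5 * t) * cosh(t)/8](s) 11 * (s + 5)/(8 * ((s + 5)^2 - 1))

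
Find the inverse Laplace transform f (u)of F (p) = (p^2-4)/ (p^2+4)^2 u * cos (2 * u)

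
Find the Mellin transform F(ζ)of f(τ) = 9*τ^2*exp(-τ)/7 9*gamma(ζ + 2)/7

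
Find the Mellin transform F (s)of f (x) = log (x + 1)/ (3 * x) -pi * csc (pi * s)/ (3 * s - 3)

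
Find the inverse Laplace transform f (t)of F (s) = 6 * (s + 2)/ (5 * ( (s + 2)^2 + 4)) 6 * exp (-2 * t) * cos (2 * t)/5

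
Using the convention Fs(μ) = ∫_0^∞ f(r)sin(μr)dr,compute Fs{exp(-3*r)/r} atan(μ/3)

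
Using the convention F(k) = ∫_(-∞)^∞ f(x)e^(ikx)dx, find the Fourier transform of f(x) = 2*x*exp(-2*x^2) sqrt(2)*I*sqrt(pi)*k*exp(-k^2/8)/4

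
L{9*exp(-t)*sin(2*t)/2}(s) 9/((s+1)^2+4)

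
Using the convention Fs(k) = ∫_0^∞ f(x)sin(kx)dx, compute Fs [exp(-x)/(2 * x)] atan(k)/2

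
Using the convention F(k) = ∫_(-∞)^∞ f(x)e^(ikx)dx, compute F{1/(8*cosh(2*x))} pi/(16*cosh(pi*k/4))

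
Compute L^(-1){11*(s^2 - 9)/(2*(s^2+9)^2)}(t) 11*t*cos(3*t)/2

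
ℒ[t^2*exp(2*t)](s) 2/(s - 2)^3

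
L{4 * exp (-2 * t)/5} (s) 4/ (5 * (s + 2))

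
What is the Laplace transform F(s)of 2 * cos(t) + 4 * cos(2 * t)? 4 * s/(s^2 + 4) + 2 * s/(s^2 + 1)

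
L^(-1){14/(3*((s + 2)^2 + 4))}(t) 7*exp(-2*t)*sin(2*t)/3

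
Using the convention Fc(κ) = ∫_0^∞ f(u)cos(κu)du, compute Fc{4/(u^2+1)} 2 * pi * exp(-κ)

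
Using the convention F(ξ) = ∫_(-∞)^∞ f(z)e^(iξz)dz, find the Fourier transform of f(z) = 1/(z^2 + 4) pi*exp(-2*Abs(ξ))/2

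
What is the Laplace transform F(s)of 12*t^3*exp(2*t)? 72/(s - 2)^4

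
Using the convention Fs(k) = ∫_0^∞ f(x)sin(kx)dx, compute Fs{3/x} 3 * pi/2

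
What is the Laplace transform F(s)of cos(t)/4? s/(4 * (s^2+1))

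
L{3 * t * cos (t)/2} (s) 3 * (s^2 - 1)/ (2 * (s^2 + 1)^2)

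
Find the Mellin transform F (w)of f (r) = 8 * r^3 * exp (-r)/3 8 * gamma (w + 3)/3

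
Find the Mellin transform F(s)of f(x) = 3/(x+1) 3*pi*csc(pi*s)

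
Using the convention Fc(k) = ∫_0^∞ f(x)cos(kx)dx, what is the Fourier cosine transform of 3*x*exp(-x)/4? 3*(1 - k^2)/(4*(k^2 + 1)^2)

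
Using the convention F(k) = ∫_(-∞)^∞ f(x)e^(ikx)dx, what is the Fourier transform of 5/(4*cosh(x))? 5*pi/(4*cosh(pi*k/2))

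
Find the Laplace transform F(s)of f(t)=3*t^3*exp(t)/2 9/(s - 1)^4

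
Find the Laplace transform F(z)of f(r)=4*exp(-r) 4/(z + 1)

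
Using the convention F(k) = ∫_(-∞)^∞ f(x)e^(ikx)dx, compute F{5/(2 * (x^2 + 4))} 5 * pi * exp(-2 * Abs(k))/4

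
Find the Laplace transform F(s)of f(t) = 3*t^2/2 3/s^3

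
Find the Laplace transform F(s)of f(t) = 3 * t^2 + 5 6/s^3 + 5/s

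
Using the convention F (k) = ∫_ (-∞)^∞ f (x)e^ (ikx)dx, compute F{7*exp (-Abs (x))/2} 7/ (k^2 + 1)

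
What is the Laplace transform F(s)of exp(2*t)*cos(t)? (s - 2)/((s - 2)^2 + 1)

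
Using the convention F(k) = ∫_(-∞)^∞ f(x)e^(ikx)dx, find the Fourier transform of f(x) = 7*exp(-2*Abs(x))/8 7/(2*(k^2 + 4))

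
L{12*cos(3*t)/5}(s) 12*s/(5*(s^2 + 9))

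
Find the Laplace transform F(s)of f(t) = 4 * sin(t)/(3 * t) 4 * atan(1/s)/3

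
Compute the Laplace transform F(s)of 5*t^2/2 5/s^3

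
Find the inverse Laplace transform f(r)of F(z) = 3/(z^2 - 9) sinh(3 * r)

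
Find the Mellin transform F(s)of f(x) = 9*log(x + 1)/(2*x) -9*pi*csc(pi*s)/(2*s - 2)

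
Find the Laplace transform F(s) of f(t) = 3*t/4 3/(4*s^2) 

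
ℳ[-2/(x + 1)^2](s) 2 * pi * (s - 1)/sin(pi * s)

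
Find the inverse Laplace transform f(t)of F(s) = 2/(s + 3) 2*exp(-3*t)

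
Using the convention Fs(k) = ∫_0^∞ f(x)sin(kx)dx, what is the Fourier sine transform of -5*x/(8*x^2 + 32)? -5*pi*exp(-2*k)/16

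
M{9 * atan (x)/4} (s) -9 * pi * sec (pi * s/2)/ (8 * s)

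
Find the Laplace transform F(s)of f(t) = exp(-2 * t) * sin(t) 1/((s + 2)^2 + 1)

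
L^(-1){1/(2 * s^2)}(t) t/2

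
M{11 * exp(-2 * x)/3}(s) 11 * gamma(s)/(3 * 2^s)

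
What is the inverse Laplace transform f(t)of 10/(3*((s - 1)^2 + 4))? 5*exp(t)*sin(2*t)/3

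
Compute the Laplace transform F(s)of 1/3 1/(3*s)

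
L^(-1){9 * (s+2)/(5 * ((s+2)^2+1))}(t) 9 * exp(-2 * t) * cos(t)/5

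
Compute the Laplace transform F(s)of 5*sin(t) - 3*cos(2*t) 5/(s^2 + 1) - 3*s/(s^2 + 4)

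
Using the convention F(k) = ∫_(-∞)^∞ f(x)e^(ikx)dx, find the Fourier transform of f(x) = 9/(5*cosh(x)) 9*pi/(5*cosh(pi*k/2))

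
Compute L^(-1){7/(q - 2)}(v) 7*exp(2*v)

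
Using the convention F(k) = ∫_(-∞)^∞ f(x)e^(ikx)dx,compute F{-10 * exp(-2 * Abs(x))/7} -40/(7 * k^2+28)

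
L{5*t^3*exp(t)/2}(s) 15/(s - 1)^4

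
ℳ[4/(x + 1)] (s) 4*pi*csc(pi*s)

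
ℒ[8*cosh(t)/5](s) 8*s/(5*(s^2-1))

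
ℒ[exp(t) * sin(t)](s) 1/((s - 1)^2 + 1)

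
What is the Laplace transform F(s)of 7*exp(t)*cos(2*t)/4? 7*(s - 1)/(4*((s - 1)^2 + 4))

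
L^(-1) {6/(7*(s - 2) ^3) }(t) 3*t^2*exp(2*t) /7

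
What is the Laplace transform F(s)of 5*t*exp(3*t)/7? 5/(7*(s - 3)^2)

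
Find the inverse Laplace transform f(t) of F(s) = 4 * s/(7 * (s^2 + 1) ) 4 * cos(t) /7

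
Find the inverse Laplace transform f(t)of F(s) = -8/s -8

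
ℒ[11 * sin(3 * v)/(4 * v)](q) 11 * atan(3/q)/4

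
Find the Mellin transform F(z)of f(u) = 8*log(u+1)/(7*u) -8*pi*csc(pi*z)/(7*z - 7)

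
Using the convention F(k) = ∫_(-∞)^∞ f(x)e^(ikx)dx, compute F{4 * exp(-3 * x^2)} 4 * sqrt(3) * sqrt(pi) * exp(-k^2/12)/3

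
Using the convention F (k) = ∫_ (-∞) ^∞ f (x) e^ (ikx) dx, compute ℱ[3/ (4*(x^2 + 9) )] pi*exp (-3*Abs (k) ) /4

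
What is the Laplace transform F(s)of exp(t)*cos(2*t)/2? (s - 1)/(2*((s - 1)^2 + 4))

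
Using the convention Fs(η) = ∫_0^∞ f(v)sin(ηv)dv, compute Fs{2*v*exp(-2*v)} 8*η/(η^2 + 4)^2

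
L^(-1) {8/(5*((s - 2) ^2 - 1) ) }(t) 8*exp(2*t)*sinh(t) /5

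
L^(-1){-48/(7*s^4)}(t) -8*t^3/7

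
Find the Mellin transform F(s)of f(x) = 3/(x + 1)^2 -3*pi*(s - 1)/sin(pi*s)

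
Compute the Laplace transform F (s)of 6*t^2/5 12/ (5*s^3)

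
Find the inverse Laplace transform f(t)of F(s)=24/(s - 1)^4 4*t^3*exp(t)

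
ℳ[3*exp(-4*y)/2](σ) 3*gamma(σ)/(2*2^(2*σ))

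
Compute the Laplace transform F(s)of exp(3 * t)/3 1/(3 * (s - 3))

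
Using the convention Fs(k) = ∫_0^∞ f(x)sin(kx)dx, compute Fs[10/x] 5*pi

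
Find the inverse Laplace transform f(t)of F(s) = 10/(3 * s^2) 10 * t/3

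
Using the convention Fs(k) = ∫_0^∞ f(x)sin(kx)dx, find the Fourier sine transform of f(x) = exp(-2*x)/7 k/(7*(k^2 + 4))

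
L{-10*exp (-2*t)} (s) -10/ (s + 2)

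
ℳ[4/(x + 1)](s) 4 * pi * csc(pi * s)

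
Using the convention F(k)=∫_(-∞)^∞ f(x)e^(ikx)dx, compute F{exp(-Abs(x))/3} 2/(3 * (k^2 + 1))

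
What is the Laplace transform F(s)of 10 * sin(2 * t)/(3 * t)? 10 * atan(2/s)/3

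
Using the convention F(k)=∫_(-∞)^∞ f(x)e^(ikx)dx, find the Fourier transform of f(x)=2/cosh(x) 2*pi/cosh(pi*k/2)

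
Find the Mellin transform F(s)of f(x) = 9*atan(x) -9*pi*sec(pi*s/2)/(2*s)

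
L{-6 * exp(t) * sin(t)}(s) -6/((s - 1)^2 + 1)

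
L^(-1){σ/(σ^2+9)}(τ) cos(3*τ)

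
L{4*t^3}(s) 24/s^4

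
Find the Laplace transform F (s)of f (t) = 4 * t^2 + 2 2/s + 8/s^3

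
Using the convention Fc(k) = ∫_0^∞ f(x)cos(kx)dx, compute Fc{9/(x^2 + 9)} 3*pi*exp(-3*k)/2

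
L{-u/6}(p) -1/(6 * p^2)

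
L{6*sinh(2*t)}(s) 12/(s^2 - 4)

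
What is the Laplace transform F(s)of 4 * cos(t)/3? 4 * s/(3 * (s^2 + 1))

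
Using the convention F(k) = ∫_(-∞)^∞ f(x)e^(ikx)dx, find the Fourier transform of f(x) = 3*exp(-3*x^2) sqrt(3)*sqrt(pi)*exp(-k^2/12)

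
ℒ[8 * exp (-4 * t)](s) 8/ (s + 4)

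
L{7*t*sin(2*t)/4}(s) 7*s/(s^2 + 4)^2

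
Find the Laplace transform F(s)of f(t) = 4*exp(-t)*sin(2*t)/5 8/(5*((s + 1)^2 + 4))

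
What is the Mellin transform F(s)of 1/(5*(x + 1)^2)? (-pi*s + pi)/(5*sin(pi*s))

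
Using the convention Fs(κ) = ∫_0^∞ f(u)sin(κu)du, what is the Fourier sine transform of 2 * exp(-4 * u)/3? 2 * κ/(3 * (κ^2 + 16))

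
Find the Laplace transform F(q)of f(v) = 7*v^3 42/q^4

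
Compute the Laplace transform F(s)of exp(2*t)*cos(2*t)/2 (s - 2)/(2*((s - 2)^2+4))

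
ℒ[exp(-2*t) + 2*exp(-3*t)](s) 1/(s + 2) + 2/(s + 3)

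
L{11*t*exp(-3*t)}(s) 11/(s + 3)^2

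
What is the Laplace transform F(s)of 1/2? 1/(2*s)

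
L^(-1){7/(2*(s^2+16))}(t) 7*sin(4*t)/8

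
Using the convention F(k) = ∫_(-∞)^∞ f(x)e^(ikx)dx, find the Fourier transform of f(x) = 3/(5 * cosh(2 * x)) 3 * pi/(10 * cosh(pi * k/4))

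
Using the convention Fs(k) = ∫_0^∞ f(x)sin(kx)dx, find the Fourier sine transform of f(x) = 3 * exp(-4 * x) 3 * k/(k^2 + 16)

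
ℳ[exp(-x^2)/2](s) gamma(s/2)/4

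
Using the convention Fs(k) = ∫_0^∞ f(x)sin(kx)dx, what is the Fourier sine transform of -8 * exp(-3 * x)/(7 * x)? -8 * atan(k/3)/7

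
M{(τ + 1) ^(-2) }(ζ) (-pi * ζ + pi) /sin(pi * ζ) 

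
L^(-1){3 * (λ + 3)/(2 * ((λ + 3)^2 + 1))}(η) 3 * exp(-3 * η) * cos(η)/2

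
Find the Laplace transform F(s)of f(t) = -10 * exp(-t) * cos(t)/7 10 * (-s - 1)/(7 * ((s + 1)^2 + 1))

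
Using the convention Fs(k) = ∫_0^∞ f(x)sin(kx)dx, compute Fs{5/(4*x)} 5*pi/8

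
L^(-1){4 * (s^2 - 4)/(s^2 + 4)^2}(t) 4 * t * cos(2 * t)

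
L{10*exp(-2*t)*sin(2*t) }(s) 20/((s + 2) ^2 + 4) 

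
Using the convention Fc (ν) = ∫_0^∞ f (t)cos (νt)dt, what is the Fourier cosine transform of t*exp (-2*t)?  (4 - ν^2)/ (ν^2+4)^2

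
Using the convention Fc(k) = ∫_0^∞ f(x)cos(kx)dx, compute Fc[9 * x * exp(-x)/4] 9 * (1 - k^2)/(4 * (k^2+1)^2)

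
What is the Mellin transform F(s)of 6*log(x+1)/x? -6*pi*csc(pi*s)/(s - 1)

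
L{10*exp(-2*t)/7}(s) 10/(7*(s+2))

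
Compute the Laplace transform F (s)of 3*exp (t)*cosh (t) 3*(s - 1)/ (s*(s - 2))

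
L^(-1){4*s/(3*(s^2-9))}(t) 4*cosh(3*t)/3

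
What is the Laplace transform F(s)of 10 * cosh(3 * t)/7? 10 * s/(7 * (s^2-9))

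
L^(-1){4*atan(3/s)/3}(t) 4*sin(3*t)/(3*t)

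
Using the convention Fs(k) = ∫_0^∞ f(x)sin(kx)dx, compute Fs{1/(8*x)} pi/16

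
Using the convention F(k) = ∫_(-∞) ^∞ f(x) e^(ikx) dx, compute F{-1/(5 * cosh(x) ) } -pi/(5 * cosh(pi * k/2) ) 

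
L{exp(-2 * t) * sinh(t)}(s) 1/((s + 2)^2-1)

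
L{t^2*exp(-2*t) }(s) 2/(s + 2) ^3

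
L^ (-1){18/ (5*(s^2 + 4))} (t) 9*sin (2*t)/5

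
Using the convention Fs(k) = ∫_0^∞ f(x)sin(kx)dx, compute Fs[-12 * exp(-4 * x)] -12 * k/(k^2 + 16)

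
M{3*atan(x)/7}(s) -3*pi*sec(pi*s/2)/(14*s)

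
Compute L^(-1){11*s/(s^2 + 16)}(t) 11*cos(4*t)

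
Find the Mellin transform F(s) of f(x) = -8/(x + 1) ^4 4*pi*(s - 3)*(s - 2)*(s - 1) /(3*sin(pi*s) ) 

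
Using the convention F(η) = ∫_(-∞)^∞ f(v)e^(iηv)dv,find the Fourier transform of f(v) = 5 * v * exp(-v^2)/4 5 * I * sqrt(pi) * η * exp(-η^2/4)/8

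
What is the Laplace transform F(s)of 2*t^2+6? 6/s+4/s^3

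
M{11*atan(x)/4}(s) -11*pi*sec(pi*s/2)/(8*s)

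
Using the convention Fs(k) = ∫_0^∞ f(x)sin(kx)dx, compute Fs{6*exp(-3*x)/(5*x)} 6*atan(k/3)/5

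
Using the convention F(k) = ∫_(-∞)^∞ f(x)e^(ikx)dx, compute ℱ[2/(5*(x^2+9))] 2*pi*exp(-3*Abs(k))/15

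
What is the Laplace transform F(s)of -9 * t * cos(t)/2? 9 * (1 - s^2)/(2 * (s^2 + 1)^2)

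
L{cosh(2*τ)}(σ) σ/(σ^2 - 4)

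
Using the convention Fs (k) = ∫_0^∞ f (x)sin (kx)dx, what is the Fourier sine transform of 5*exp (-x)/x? 5*atan (k)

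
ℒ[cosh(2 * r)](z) z/(z^2 - 4)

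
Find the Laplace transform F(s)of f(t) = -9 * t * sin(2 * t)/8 -9 * s/(2 * (s^2 + 4)^2)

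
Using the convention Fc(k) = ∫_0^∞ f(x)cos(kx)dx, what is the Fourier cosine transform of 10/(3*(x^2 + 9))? 5*pi*exp(-3*k)/9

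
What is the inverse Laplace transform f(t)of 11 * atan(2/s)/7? 11 * sin(2 * t)/(7 * t)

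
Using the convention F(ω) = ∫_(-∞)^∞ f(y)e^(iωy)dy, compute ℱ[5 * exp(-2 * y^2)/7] 5 * sqrt(2) * sqrt(pi) * exp(-ω^2/8)/14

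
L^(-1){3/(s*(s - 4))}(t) 3*exp(2*t)*sinh(2*t)/2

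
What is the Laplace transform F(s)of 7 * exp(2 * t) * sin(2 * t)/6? 7/(3 * ((s - 2)^2 + 4))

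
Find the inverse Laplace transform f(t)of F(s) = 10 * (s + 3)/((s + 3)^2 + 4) 10 * exp(-3 * t) * cos(2 * t)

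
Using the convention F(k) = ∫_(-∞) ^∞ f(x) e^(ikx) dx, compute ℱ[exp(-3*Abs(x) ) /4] 3/(2*(k^2 + 9) ) 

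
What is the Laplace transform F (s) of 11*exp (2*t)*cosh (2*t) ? 11*(s - 2) / (s*(s - 4) ) 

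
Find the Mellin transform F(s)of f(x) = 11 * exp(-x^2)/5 11 * gamma(s/2)/10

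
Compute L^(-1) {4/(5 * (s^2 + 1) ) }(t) 4 * sin(t) /5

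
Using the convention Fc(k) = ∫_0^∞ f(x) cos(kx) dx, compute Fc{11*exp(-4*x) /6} 22/(3*(k^2 + 16) ) 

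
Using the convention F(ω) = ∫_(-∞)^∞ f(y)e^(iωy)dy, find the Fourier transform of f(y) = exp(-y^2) sqrt(pi)*exp(-ω^2/4)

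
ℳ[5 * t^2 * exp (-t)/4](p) 5 * gamma (p + 2)/4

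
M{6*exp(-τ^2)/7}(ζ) 3*gamma(ζ/2)/7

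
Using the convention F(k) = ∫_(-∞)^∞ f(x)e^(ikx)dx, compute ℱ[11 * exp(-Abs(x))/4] 11/(2 * (k^2 + 1))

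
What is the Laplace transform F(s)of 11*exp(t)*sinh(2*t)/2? 11/((s - 1)^2-4)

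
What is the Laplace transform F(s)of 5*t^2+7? 7/s+10/s^3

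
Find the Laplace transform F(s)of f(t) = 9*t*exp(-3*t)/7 9/(7*(s+3)^2)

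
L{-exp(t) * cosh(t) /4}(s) (1 - s) /(4 * s * (s - 2) ) 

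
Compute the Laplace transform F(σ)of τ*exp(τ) (σ - 1)^(-2)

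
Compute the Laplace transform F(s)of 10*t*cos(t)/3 10*(s^2-1)/(3*(s^2 + 1)^2)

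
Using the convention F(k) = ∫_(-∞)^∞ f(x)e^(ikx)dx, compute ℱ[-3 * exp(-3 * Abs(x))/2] -9/(k^2 + 9)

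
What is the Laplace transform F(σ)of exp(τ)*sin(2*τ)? 2/((σ - 1)^2 + 4)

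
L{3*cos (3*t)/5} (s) 3*s/ (5*(s^2 + 9))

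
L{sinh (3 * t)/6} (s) 1/ (2 * (s^2 - 9))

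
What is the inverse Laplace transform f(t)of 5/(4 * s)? 5/4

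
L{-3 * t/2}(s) -3/(2 * s^2)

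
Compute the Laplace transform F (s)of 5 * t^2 10/s^3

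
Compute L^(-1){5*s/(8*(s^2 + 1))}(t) 5*cos(t)/8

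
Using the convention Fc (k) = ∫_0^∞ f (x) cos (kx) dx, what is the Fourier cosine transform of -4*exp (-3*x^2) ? -2*sqrt (3)*sqrt (pi)*exp (-k^2/12) /3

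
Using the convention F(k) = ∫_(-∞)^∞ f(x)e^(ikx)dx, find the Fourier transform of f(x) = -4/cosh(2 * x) -2 * pi/cosh(pi * k/4)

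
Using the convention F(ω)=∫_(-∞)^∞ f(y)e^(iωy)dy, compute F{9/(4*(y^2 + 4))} 9*pi*exp(-2*Abs(ω))/8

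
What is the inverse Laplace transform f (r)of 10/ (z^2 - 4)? 5*sinh (2*r)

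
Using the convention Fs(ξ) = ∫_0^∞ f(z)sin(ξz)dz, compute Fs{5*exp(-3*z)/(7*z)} 5*atan(ξ/3)/7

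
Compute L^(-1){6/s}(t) 6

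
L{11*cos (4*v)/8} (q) 11*q/ (8*(q^2 + 16))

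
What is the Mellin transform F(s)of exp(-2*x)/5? gamma(s)/(5*2^s)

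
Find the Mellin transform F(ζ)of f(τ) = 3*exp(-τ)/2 3*gamma(ζ)/2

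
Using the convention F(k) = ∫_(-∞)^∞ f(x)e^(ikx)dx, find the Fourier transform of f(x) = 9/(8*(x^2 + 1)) 9*pi*exp(-Abs(k))/8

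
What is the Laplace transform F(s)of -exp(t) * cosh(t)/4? (1 - s)/(4 * s * (s - 2))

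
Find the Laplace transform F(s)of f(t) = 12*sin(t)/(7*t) 12*atan(1/s)/7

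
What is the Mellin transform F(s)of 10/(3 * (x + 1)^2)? -10 * pi * (s - 1)/(3 * sin(pi * s))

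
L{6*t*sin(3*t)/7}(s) 36*s/(7*(s^2 + 9)^2)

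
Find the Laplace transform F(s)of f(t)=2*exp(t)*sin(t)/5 2/(5*((s - 1)^2 + 1))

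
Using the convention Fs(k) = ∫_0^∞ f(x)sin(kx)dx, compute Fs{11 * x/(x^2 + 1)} 11 * pi * exp(-k)/2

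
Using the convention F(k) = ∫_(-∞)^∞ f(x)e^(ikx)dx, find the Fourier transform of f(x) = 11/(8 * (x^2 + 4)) 11 * pi * exp(-2 * Abs(k))/16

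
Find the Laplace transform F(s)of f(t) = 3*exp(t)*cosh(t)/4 3*(s - 1)/(4*s*(s - 2))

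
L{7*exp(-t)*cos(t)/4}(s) 7*(s + 1)/(4*((s + 1)^2 + 1))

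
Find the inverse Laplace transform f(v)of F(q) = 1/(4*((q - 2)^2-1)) exp(2*v)*sinh(v)/4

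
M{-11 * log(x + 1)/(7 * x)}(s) 11 * pi * csc(pi * s)/(7 * (s - 1))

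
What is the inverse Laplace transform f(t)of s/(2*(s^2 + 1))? cos(t)/2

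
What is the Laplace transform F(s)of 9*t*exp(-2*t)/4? 9/(4*(s+2)^2)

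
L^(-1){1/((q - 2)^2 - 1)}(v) exp(2*v)*sinh(v)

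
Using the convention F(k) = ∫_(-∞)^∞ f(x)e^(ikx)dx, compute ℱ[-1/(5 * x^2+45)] -pi * exp(-3 * Abs(k))/15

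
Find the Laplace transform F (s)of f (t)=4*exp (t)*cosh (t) 4*(s - 1)/ (s*(s - 2))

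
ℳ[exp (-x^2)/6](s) gamma (s/2)/12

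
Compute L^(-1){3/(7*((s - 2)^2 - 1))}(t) 3*exp(2*t)*sinh(t)/7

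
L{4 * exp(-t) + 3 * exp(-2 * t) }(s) 3/(s + 2) + 4/(s + 1) 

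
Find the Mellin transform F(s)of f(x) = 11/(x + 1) 11 * pi * csc(pi * s)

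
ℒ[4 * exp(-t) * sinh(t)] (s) 4/(s * (s + 2))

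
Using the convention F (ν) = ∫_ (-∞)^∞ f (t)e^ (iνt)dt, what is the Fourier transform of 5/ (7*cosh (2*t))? 5*pi/ (14*cosh (pi*ν/4))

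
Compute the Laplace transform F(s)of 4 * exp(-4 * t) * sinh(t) 4/((s + 4)^2-1)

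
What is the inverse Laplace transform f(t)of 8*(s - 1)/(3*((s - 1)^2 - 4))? 8*exp(t)*cosh(2*t)/3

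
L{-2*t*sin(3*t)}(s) -12*s/(s^2 + 9)^2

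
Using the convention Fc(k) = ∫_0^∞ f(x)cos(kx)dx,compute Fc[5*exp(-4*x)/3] 20/(3*(k^2+16))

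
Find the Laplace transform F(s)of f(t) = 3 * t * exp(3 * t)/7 3/(7 * (s - 3)^2)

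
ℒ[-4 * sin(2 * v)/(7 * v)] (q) -4 * atan(2/q)/7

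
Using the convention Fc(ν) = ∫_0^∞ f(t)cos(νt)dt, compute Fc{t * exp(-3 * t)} (9 - ν^2)/(ν^2 + 9)^2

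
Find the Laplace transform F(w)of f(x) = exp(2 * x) 1/(w - 2)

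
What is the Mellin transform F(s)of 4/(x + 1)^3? 2*pi*(s - 2)*(s - 1)/sin(pi*s)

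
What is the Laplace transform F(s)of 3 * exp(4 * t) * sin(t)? 3/((s - 4)^2 + 1)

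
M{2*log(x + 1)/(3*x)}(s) -2*pi*csc(pi*s)/(3*s - 3)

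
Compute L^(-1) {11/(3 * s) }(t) 11/3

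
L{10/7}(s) 10/(7*s)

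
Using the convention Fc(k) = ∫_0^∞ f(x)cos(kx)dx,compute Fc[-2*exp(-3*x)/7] -6/(7*k^2+63)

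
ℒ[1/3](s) 1/ (3*s) 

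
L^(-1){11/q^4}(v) 11*v^3/6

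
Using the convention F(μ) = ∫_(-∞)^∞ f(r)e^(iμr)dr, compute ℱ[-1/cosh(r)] -pi/cosh(pi*μ/2)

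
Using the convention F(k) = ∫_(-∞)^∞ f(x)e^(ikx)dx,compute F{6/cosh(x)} 6*pi/cosh(pi*k/2)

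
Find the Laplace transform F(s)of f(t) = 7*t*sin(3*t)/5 42*s/(5*(s^2 + 9)^2)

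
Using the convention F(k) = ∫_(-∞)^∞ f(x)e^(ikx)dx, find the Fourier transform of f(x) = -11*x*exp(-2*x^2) -11*sqrt(2)*I*sqrt(pi)*k*exp(-k^2/8)/8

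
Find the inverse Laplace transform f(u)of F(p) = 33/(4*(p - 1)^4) 11*u^3*exp(u)/8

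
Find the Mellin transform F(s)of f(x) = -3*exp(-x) -3*gamma(s)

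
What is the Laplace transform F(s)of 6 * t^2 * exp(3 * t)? 12/(s - 3)^3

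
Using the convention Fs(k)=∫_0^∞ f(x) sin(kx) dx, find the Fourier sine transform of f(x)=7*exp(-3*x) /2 7*k/(2*(k^2 + 9) ) 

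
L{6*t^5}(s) 720/s^6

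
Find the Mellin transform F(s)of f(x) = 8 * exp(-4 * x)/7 2^(3 - 2 * s) * gamma(s)/7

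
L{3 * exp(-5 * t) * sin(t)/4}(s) 3/(4 * ((s + 5)^2 + 1))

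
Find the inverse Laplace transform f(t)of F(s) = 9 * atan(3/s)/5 9 * sin(3 * t)/(5 * t)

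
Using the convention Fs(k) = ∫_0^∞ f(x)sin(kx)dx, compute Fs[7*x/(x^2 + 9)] 7*pi*exp(-3*k)/2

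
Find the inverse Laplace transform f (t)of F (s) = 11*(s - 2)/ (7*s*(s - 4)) 11*exp (2*t)*cosh (2*t)/7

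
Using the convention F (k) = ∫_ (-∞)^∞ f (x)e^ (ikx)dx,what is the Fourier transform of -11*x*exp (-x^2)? -11*I*sqrt (pi)*k*exp (-k^2/4)/2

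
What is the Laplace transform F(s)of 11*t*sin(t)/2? 11*s/(s^2 + 1)^2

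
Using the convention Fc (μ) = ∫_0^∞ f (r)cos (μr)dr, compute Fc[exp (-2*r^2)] sqrt (2)*sqrt (pi)*exp (-μ^2/8)/4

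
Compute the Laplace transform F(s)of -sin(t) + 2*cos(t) 2*s/(s^2 + 1) - 1/(s^2 + 1)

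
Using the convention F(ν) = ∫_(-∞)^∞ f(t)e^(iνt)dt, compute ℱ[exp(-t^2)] sqrt(pi)*exp(-ν^2/4)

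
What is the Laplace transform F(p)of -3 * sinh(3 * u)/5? -9/(5 * p^2 - 45)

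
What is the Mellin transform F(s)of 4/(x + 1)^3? 2 * pi * (s - 2) * (s - 1)/sin(pi * s)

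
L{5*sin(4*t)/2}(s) 10/(s^2 + 16)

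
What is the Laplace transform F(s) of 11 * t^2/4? 11/(2 * s^3) 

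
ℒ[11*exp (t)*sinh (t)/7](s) 11/ (7*s*(s - 2))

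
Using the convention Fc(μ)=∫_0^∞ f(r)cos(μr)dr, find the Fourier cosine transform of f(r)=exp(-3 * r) 3/(μ^2 + 9)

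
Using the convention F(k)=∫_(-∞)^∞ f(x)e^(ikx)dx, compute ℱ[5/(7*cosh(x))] 5*pi/(7*cosh(pi*k/2))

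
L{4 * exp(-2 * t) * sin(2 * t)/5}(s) 8/(5 * ((s + 2)^2 + 4))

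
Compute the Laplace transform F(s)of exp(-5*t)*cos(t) (s + 5)/((s + 5)^2 + 1)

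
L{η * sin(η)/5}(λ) 2 * λ/(5 * (λ^2+1)^2)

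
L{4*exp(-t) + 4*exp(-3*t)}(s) 4/(s + 1) + 4/(s + 3)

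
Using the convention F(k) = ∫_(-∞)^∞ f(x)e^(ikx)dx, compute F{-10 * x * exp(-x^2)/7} -5 * I * sqrt(pi) * k * exp(-k^2/4)/7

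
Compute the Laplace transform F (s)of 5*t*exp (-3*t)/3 5/ (3*(s + 3)^2)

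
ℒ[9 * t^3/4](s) 27/(2 * s^4)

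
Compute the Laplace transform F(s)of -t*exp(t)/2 -1/(2*(s - 1)^2)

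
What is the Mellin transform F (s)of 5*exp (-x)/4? 5*gamma (s)/4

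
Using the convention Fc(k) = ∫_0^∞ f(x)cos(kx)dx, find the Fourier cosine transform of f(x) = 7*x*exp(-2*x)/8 7*(4 - k^2)/(8*(k^2 + 4)^2)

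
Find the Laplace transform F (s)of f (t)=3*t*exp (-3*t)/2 3/ (2*(s + 3)^2)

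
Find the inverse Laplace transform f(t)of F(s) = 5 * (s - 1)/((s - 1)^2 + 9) 5 * exp(t) * cos(3 * t)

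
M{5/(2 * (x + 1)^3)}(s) 5 * pi * (s - 2) * (s - 1)/(4 * sin(pi * s))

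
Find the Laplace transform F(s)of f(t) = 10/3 10/(3*s)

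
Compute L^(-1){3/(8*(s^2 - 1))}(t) 3*sinh(t)/8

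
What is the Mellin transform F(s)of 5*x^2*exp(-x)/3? 5*gamma(s + 2)/3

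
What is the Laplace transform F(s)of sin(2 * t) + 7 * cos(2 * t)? 7 * s/(s^2 + 4) + 2/(s^2 + 4)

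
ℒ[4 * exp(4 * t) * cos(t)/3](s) 4 * (s - 4)/(3 * ((s - 4)^2 + 1))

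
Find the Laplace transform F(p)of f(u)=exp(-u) 1/(p+1)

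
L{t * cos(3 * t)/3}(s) (s^2 - 9)/(3 * (s^2 + 9)^2)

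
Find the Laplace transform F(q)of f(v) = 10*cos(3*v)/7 10*q/(7*(q^2 + 9))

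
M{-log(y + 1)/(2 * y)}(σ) pi * csc(pi * σ)/(2 * (σ - 1))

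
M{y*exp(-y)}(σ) gamma(σ + 1)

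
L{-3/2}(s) -3/(2 * s)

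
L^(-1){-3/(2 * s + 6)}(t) -3 * exp(-3 * t)/2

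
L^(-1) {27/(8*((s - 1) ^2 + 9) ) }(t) 9*exp(t)*sin(3*t) /8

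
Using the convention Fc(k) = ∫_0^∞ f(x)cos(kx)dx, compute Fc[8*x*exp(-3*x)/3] 8*(9 - k^2)/(3*(k^2+9)^2)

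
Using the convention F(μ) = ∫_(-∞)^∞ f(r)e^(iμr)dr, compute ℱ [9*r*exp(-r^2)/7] 9*I*sqrt(pi)*μ*exp(-μ^2/4)/14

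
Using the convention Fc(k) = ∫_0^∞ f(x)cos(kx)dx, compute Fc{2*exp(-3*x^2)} sqrt(3)*sqrt(pi)*exp(-k^2/12)/3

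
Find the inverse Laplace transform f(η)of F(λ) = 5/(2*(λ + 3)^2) 5*η*exp(-3*η)/2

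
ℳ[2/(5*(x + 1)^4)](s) gamma(s)*gamma(4 - s)/15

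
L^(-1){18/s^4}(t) 3*t^3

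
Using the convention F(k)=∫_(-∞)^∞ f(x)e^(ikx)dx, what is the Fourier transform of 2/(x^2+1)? 2*pi*exp(-Abs(k))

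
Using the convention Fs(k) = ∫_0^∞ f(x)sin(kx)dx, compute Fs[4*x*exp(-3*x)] 24*k/(k^2 + 9)^2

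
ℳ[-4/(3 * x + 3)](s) -4 * pi * csc(pi * s)/3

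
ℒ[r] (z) z^(-2)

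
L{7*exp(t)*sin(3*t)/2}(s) 21/(2*((s - 1)^2+9))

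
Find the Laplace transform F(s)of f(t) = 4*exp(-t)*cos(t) 4*(s+1)/((s+1)^2+1)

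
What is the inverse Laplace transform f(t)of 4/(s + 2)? 4 * exp(-2 * t)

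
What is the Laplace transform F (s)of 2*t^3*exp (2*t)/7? 12/ (7*(s - 2)^4)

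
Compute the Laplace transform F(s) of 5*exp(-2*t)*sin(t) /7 5/(7*((s+2) ^2+1) ) 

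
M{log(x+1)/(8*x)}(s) -pi*csc(pi*s)/(8*s - 8)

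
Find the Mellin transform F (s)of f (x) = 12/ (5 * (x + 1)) 12 * pi * csc (pi * s)/5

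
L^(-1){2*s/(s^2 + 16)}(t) 2*cos(4*t)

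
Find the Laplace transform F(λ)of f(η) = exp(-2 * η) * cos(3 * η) (λ + 2)/((λ + 2)^2 + 9)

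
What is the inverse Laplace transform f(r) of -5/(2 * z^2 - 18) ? -5 * sinh(3 * r) /6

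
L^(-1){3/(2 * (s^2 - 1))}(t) 3 * sinh(t)/2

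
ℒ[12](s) 12/s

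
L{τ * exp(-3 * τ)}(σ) (σ + 3)^(-2)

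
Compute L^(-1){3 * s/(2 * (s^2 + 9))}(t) 3 * cos(3 * t)/2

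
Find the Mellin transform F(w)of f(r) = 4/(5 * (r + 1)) 4 * pi * csc(pi * w)/5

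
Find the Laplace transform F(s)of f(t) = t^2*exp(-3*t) 2/(s + 3)^3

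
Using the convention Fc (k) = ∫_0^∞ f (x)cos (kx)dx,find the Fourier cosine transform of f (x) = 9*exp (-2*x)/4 9/ (2*(k^2 + 4))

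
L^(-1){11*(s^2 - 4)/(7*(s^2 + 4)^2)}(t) 11*t*cos(2*t)/7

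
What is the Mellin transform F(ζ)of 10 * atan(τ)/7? -5 * pi * sec(pi * ζ/2)/(7 * ζ)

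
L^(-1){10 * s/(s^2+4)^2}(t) 5 * t * sin(2 * t)/2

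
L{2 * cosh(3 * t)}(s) 2 * s/(s^2 - 9)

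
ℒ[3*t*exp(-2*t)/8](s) 3/(8*(s + 2)^2)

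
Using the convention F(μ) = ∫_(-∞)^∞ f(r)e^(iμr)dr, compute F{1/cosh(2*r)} pi/(2*cosh(pi*μ/4))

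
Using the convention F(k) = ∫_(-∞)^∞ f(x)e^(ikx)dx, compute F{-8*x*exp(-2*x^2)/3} -sqrt(2)*I*sqrt(pi)*k*exp(-k^2/8)/3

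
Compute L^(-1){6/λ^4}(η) η^3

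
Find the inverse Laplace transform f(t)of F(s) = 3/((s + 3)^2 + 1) 3 * exp(-3 * t) * sin(t)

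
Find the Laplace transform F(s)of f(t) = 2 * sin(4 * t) 8/(s^2+16)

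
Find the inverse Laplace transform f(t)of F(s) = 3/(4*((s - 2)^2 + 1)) 3*exp(2*t)*sin(t)/4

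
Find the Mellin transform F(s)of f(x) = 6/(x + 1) 6 * pi * csc(pi * s)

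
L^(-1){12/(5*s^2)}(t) 12*t/5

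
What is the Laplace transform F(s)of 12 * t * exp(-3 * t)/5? 12/(5 * (s+3)^2)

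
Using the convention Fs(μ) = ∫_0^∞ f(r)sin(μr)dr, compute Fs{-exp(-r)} -μ/(μ^2 + 1)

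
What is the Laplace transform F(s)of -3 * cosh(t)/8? -3 * s/(8 * s^2 - 8)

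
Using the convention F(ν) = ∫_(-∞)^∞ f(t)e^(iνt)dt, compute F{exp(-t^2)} sqrt(pi) * exp(-ν^2/4)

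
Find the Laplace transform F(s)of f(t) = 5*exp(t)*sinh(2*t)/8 5/(4*((s - 1)^2-4))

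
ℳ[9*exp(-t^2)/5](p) 9*gamma(p/2)/10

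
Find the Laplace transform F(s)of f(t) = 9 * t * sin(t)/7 18 * s/(7 * (s^2 + 1)^2)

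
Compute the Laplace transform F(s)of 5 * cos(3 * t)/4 5 * s/(4 * (s^2 + 9))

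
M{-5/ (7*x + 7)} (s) -5*pi*csc (pi*s)/7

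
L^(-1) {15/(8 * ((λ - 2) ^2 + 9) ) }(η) 5 * exp(2 * η) * sin(3 * η) /8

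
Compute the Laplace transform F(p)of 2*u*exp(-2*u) 2/(p+2)^2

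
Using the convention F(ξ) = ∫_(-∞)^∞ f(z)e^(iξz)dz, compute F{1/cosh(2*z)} pi/(2*cosh(pi*ξ/4))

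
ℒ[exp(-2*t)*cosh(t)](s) (s+2)/((s+2)^2-1)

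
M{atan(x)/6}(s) -pi*sec(pi*s/2)/(12*s)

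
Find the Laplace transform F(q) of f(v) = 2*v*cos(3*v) 2*(q^2-9) /(q^2+9) ^2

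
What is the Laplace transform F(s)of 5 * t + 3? 5/s^2 + 3/s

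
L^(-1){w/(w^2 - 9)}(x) cosh(3*x)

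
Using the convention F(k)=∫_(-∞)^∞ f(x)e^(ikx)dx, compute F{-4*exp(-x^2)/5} -4*sqrt(pi)*exp(-k^2/4)/5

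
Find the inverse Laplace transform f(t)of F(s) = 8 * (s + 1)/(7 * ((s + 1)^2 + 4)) 8 * exp(-t) * cos(2 * t)/7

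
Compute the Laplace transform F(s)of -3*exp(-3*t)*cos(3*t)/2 3*(-s - 3)/(2*((s+3)^2+9))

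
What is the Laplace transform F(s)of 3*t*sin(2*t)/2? 6*s/(s^2 + 4)^2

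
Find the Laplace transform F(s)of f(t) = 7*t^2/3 14/(3*s^3)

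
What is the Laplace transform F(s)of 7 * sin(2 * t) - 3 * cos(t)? 14/(s^2 + 4) - 3 * s/(s^2 + 1)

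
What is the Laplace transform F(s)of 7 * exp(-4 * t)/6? 7/(6 * (s+4))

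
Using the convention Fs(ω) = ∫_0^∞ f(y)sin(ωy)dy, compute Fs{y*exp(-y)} 2*ω/(ω^2+1)^2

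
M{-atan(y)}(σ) pi*sec(pi*σ/2)/(2*σ)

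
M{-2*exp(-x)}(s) -2*gamma(s)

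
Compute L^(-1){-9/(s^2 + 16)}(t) -9*sin(4*t)/4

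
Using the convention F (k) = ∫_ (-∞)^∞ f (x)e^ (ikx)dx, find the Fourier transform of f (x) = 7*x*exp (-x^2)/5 7*I*sqrt (pi)*k*exp (-k^2/4)/10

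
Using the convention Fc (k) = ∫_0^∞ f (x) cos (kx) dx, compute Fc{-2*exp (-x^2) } -sqrt (pi)*exp (-k^2/4) 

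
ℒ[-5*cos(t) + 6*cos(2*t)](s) 6*s/(s^2 + 4) - 5*s/(s^2 + 1)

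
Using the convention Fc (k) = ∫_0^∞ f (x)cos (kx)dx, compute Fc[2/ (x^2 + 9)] pi*exp (-3*k)/3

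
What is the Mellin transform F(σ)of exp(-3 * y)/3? gamma(σ)/(3 * 3^σ)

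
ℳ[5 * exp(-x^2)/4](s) 5 * gamma(s/2)/8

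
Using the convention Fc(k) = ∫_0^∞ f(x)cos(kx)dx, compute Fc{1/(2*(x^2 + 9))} pi*exp(-3*k)/12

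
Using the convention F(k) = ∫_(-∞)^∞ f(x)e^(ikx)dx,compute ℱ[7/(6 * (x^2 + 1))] 7 * pi * exp(-Abs(k))/6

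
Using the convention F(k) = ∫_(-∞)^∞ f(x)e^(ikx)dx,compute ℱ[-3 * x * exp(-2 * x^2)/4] -3 * sqrt(2) * I * sqrt(pi) * k * exp(-k^2/8)/32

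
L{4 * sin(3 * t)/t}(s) 4 * atan(3/s)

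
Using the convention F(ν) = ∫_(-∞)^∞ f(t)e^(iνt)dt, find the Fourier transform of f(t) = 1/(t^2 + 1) pi*exp(-Abs(ν))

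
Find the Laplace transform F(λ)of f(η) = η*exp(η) (λ - 1)^(-2)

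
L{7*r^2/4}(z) 7/(2*z^3)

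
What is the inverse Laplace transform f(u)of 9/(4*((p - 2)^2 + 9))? 3*exp(2*u)*sin(3*u)/4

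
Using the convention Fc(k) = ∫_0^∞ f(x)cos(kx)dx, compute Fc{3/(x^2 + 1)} 3 * pi * exp(-k)/2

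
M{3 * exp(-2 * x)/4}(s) 3 * gamma(s)/(4 * 2^s)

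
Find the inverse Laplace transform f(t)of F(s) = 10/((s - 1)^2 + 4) 5*exp(t)*sin(2*t)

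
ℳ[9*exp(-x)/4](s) 9*gamma(s)/4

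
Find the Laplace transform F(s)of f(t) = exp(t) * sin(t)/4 1/(4 * ((s - 1)^2 + 1))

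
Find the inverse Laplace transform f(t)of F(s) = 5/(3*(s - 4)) 5*exp(4*t)/3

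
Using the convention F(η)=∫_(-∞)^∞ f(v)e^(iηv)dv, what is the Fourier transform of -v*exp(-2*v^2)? -sqrt(2)*I*sqrt(pi)*η*exp(-η^2/8)/8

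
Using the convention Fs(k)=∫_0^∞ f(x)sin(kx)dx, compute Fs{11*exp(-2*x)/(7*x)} 11*atan(k/2)/7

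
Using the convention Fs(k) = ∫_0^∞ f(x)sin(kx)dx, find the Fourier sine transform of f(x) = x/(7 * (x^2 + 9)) pi * exp(-3 * k)/14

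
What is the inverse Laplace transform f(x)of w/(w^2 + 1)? cos(x)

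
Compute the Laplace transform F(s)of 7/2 7/(2 * s)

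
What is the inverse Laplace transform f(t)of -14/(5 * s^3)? -7 * t^2/5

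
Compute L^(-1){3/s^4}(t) t^3/2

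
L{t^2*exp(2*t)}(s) 2/(s - 2)^3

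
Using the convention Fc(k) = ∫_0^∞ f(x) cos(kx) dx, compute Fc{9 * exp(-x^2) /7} 9 * sqrt(pi) * exp(-k^2/4) /14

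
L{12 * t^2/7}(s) 24/(7 * s^3) 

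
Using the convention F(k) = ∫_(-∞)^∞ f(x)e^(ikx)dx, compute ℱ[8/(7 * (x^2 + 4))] 4 * pi * exp(-2 * Abs(k))/7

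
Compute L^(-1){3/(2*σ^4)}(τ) τ^3/4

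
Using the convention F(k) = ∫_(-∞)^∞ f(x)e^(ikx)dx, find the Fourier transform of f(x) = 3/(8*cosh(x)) 3*pi/(8*cosh(pi*k/2))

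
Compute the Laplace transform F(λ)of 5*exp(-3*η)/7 5/(7*(λ + 3))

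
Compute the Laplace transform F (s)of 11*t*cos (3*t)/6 11*(s^2 - 9)/ (6*(s^2 + 9)^2)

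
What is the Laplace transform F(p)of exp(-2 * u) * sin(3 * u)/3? 1/((p+2)^2+9)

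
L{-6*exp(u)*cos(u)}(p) 6*(1 - p)/((p - 1)^2 + 1)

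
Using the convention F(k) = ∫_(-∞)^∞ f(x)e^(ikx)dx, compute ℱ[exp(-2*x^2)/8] sqrt(2)*sqrt(pi)*exp(-k^2/8)/16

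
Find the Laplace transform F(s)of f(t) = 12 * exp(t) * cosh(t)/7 12 * (s - 1)/(7 * s * (s - 2))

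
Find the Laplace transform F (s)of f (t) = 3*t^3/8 9/ (4*s^4)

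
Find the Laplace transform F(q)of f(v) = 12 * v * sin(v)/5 24 * q/(5 * (q^2 + 1)^2)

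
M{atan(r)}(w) -pi*sec(pi*w/2)/(2*w)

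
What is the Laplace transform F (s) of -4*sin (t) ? -4/ (s^2 + 1) 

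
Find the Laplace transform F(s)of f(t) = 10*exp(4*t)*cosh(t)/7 10*(s - 4)/(7*((s - 4)^2 - 1))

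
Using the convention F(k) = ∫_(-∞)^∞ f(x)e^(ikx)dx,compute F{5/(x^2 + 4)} 5*pi*exp(-2*Abs(k))/2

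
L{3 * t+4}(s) 3/s^2+4/s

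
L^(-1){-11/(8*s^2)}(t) -11*t/8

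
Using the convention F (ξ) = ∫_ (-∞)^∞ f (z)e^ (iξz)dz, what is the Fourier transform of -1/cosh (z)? -pi/cosh (pi*ξ/2)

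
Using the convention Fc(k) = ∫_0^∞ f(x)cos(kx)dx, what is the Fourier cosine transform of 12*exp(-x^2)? 6*sqrt(pi)*exp(-k^2/4)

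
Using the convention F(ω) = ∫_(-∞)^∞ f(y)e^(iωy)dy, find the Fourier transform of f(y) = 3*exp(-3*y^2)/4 sqrt(3)*sqrt(pi)*exp(-ω^2/12)/4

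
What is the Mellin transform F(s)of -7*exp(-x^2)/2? -7*gamma(s/2)/4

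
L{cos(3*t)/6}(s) s/(6*(s^2 + 9))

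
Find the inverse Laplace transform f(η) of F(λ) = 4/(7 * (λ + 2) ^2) 4 * η * exp(-2 * η) /7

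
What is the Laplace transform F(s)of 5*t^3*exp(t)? 30/(s - 1)^4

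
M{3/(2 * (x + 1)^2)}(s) -3 * pi * (s - 1)/(2 * sin(pi * s))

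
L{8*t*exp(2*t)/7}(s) 8/(7*(s - 2)^2)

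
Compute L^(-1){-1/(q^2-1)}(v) -sinh(v)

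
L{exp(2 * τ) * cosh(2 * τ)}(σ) (σ - 2)/(σ * (σ - 4))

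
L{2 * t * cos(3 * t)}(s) 2 * (s^2 - 9)/(s^2 + 9)^2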